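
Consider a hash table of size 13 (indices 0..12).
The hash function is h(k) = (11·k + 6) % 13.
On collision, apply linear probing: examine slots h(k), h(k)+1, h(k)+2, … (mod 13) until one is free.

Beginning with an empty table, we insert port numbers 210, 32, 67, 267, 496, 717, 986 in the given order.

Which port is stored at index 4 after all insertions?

Insert 210: h=2, slot 2 empty → index 2.
Insert 32: h=7, slot 7 empty → index 7.
Insert 67: h=2, slot 2 occupied → index 3.
Insert 267: h=5, slot 5 empty → index 5.
Insert 496: h=2, slots 2,3 occupied → index 4.
Insert 717: h=2, slots 2,3,4,5 occupied → index 6.
Insert 986: h=10, slot 10 empty → index 10.
Table: [_, _, 210, 67, 496, 267, 717, 32, _, _, 986, _, _]

496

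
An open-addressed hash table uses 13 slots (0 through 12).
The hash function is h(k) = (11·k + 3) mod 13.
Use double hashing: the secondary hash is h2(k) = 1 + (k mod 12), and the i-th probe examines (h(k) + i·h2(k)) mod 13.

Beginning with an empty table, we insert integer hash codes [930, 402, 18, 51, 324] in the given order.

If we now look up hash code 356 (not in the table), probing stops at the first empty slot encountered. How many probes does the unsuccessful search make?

Insert 930: h=2, slot 2 empty -> index 2.
Insert 402: h=5, slot 5 empty -> index 5.
Insert 18: h=6, slot 6 empty -> index 6.
Insert 51: h=5, h2=4, slot 5 occupied -> index 9.
Insert 324: h=5, h2=1, slots 5,6 occupied -> index 7.
Table: [—, —, 930, —, —, 402, 18, 324, —, 51, —, —, —]
Lookup 356: h=6, h2=9, probe 6,2,11 → slot 11 empty, not found.

3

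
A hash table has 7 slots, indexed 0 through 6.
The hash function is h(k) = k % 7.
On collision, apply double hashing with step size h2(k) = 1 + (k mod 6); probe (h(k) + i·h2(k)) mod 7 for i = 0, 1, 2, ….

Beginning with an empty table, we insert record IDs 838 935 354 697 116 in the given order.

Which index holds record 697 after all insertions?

838 hashes to 5; slot 5 is free => place at 5.
935 hashes to 4; slot 4 is free => place at 4.
354 hashes to 4, h2=1; 4,5 taken => place at 6.
697 hashes to 4, h2=2; 4,6 taken => place at 1.
116 hashes to 4, h2=3; 4 taken => place at 0.
Table: [116, 697, —, —, 935, 838, 354]

1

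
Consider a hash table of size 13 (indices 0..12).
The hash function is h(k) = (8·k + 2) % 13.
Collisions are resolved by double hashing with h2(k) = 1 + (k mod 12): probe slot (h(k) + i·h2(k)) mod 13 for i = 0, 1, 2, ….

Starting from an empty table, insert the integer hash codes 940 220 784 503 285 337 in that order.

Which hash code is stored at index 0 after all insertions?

784

940: h=8 => slot 8
220: h=7 => slot 7
784: h=8, h2=5, probe 8,0 => slot 0
503: h=9 => slot 9
285: h=7, h2=10, probe 7,4 => slot 4
337: h=7, h2=2, probe 7,9,11 => slot 11
Table: [784, —, —, —, 285, —, —, 220, 940, 503, —, 337, —]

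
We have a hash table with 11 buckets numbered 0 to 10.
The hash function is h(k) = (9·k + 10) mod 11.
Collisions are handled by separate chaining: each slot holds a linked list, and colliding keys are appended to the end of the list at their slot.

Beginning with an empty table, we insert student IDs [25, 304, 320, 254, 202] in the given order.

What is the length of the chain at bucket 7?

1

Insert 25: h=4, bucket 4 empty -> new chain.
Insert 304: h=7, bucket 7 empty -> new chain.
Insert 320: h=8, bucket 8 empty -> new chain.
Insert 254: h=8, bucket 8 nonempty -> append to chain.
Insert 202: h=2, bucket 2 empty -> new chain.
Final buckets:
0: ∅
1: ∅
2: 202
3: ∅
4: 25
5: ∅
6: ∅
7: 304
8: 320 -> 254
9: ∅
10: ∅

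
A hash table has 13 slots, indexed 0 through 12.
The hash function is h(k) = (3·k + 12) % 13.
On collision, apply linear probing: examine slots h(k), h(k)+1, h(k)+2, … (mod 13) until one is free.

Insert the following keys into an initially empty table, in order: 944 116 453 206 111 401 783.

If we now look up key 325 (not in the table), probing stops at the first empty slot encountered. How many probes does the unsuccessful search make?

2

944: h=10 => slot 10
116: h=9 => slot 9
453: h=6 => slot 6
206: h=6, probe 6,7 => slot 7
111: h=7, probe 7,8 => slot 8
401: h=6, probe 6,7,8,9,10,11 => slot 11
783: h=8, probe 8,9,10,11,12 => slot 12
Table: [∅, ∅, ∅, ∅, ∅, ∅, 453, 206, 111, 116, 944, 401, 783]
Lookup 325: h=12, probe 12,0 → slot 0 empty, not found.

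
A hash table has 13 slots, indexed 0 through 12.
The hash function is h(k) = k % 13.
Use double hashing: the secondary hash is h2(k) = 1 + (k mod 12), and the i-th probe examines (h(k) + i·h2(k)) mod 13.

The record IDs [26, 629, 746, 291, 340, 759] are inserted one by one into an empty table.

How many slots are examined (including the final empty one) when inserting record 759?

4

26: h=0 → slot 0
629: h=5 → slot 5
746: h=5, h2=3, probe 5,8 → slot 8
291: h=5, h2=4, probe 5,9 → slot 9
340: h=2 → slot 2
759: h=5, h2=4, probe 5,9,0,4 → slot 4
Table: [26, -, 340, -, 759, 629, -, -, 746, 291, -, -, -]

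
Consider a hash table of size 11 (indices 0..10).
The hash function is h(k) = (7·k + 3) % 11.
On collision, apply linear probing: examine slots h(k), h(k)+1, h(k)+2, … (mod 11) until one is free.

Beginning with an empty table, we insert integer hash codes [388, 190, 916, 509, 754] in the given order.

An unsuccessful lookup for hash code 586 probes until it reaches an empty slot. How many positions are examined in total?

388 hashes to 2; slot 2 is free => place at 2.
190 hashes to 2; 2 taken => place at 3.
916 hashes to 2; 2,3 taken => place at 4.
509 hashes to 2; 2,3,4 taken => place at 5.
754 hashes to 1; slot 1 is free => place at 1.
Table: [., 754, 388, 190, 916, 509, ., ., ., ., .]
Lookup 586: h=2, probe 2,3,4,5,6 → slot 6 empty, not found.

5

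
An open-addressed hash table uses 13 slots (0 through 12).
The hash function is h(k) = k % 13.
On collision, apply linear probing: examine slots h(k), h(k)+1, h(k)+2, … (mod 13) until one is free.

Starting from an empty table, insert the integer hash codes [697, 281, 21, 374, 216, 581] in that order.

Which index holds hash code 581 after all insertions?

697: h=8 -> slot 8
281: h=8, probe 8,9 -> slot 9
21: h=8, probe 8,9,10 -> slot 10
374: h=10, probe 10,11 -> slot 11
216: h=8, probe 8,9,10,11,12 -> slot 12
581: h=9, probe 9,10,11,12,0 -> slot 0
Table: [581, —, —, —, —, —, —, —, 697, 281, 21, 374, 216]

0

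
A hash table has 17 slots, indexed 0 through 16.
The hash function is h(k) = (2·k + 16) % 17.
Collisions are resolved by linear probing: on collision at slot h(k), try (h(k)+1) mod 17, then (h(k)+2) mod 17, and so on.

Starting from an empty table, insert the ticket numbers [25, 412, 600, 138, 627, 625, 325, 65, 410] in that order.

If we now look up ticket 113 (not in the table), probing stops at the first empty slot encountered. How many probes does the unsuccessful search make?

3

25: h=15 => slot 15
412: h=7 => slot 7
600: h=9 => slot 9
138: h=3 => slot 3
627: h=12 => slot 12
625: h=8 => slot 8
325: h=3, probe 3,4 => slot 4
65: h=10 => slot 10
410: h=3, probe 3,4,5 => slot 5
Table: [_, _, _, 138, 325, 410, _, 412, 625, 600, 65, _, 627, _, _, 25, _]
Lookup 113: h=4, probe 4,5,6 → slot 6 empty, not found.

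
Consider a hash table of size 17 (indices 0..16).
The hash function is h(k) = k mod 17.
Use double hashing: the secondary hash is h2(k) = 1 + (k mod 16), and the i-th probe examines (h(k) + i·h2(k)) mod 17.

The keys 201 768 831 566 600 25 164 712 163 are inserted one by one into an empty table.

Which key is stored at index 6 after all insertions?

600

201: h=14 => slot 14
768: h=3 => slot 3
831: h=15 => slot 15
566: h=5 => slot 5
600: h=5, h2=9, probe 5,14,6 => slot 6
25: h=8 => slot 8
164: h=11 => slot 11
712: h=15, h2=9, probe 15,7 => slot 7
163: h=10 => slot 10
Table: [∅, ∅, ∅, 768, ∅, 566, 600, 712, 25, ∅, 163, 164, ∅, ∅, 201, 831, ∅]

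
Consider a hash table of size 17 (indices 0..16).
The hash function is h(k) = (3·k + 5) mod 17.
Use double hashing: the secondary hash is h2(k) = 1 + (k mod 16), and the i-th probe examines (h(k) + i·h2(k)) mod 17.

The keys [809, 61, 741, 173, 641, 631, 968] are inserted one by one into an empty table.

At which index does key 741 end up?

7

Insert 809: h=1, slot 1 empty -> index 1.
Insert 61: h=1, h2=14, slot 1 occupied -> index 15.
Insert 741: h=1, h2=6, slot 1 occupied -> index 7.
Insert 173: h=14, slot 14 empty -> index 14.
Insert 641: h=7, h2=2, slot 7 occupied -> index 9.
Insert 631: h=11, slot 11 empty -> index 11.
Insert 968: h=2, slot 2 empty -> index 2.
Table: [—, 809, 968, —, —, —, —, 741, —, 641, —, 631, —, —, 173, 61, —]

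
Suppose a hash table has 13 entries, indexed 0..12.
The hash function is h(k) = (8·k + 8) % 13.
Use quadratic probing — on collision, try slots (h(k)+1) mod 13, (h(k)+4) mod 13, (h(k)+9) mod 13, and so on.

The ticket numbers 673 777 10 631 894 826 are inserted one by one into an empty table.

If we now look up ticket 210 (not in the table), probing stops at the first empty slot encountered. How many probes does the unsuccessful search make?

3

673: h=10 -> slot 10
777: h=10, probe 10,11 -> slot 11
10: h=10, probe 10,11,1 -> slot 1
631: h=12 -> slot 12
894: h=10, probe 10,11,1,6 -> slot 6
826: h=12, probe 12,0 -> slot 0
Table: [826, 10, ∅, ∅, ∅, ∅, 894, ∅, ∅, ∅, 673, 777, 631]
Lookup 210: h=11, probe 11,12,2 → slot 2 empty, not found.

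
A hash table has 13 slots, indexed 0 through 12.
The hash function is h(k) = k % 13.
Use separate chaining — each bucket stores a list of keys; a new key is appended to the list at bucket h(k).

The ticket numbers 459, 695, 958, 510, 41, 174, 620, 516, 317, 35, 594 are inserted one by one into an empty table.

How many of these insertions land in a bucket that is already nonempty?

5

Insert 459: h=4, bucket 4 empty -> new chain.
Insert 695: h=6, bucket 6 empty -> new chain.
Insert 958: h=9, bucket 9 empty -> new chain.
Insert 510: h=3, bucket 3 empty -> new chain.
Insert 41: h=2, bucket 2 empty -> new chain.
Insert 174: h=5, bucket 5 empty -> new chain.
Insert 620: h=9, bucket 9 nonempty -> append to chain.
Insert 516: h=9, bucket 9 nonempty -> append to chain.
Insert 317: h=5, bucket 5 nonempty -> append to chain.
Insert 35: h=9, bucket 9 nonempty -> append to chain.
Insert 594: h=9, bucket 9 nonempty -> append to chain.
Final buckets:
0: —
1: —
2: 41
3: 510
4: 459
5: 174 -> 317
6: 695
7: —
8: —
9: 958 -> 620 -> 516 -> 35 -> 594
10: —
11: —
12: —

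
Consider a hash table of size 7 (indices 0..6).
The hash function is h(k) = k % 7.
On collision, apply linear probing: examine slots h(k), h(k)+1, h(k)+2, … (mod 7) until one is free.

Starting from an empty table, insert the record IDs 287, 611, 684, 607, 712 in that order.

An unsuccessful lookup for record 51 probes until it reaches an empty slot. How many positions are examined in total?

2

287 hashes to 0; slot 0 is free → place at 0.
611 hashes to 2; slot 2 is free → place at 2.
684 hashes to 5; slot 5 is free → place at 5.
607 hashes to 5; 5 taken → place at 6.
712 hashes to 5; 5,6,0 taken → place at 1.
Table: [287, 712, 611, ., ., 684, 607]
Lookup 51: h=2, probe 2,3 → slot 3 empty, not found.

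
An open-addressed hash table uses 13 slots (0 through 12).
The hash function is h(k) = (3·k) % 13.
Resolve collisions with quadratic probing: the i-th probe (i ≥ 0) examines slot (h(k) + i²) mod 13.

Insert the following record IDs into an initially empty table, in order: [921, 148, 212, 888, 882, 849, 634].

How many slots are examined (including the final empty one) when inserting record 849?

3

921 hashes to 7; slot 7 is free => place at 7.
148 hashes to 2; slot 2 is free => place at 2.
212 hashes to 12; slot 12 is free => place at 12.
888 hashes to 12; 12 taken => place at 0.
882 hashes to 7; 7 taken => place at 8.
849 hashes to 12; 12,0 taken => place at 3.
634 hashes to 4; slot 4 is free => place at 4.
Table: [888, -, 148, 849, 634, -, -, 921, 882, -, -, -, 212]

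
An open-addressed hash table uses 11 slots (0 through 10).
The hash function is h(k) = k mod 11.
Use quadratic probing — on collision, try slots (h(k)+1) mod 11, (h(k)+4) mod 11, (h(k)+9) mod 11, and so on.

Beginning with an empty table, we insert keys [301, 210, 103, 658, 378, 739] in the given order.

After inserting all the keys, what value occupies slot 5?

103

301: h=4 → slot 4
210: h=1 → slot 1
103: h=4, probe 4,5 → slot 5
658: h=9 → slot 9
378: h=4, probe 4,5,8 → slot 8
739: h=2 → slot 2
Table: [∅, 210, 739, ∅, 301, 103, ∅, ∅, 378, 658, ∅]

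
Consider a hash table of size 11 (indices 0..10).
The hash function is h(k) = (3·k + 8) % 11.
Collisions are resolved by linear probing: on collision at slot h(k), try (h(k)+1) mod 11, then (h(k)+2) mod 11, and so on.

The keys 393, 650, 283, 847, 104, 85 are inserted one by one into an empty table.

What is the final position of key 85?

393: h=10 → slot 10
650: h=0 → slot 0
283: h=10, probe 10,0,1 → slot 1
847: h=8 → slot 8
104: h=1, probe 1,2 → slot 2
85: h=10, probe 10,0,1,2,3 → slot 3
Table: [650, 283, 104, 85, ., ., ., ., 847, ., 393]

3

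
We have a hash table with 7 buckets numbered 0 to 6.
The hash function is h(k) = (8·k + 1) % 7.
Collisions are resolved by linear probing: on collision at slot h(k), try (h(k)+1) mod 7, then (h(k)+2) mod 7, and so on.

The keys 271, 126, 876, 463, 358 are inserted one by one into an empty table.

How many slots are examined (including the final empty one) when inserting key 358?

Insert 271: h=6, slot 6 empty -> index 6.
Insert 126: h=1, slot 1 empty -> index 1.
Insert 876: h=2, slot 2 empty -> index 2.
Insert 463: h=2, slot 2 occupied -> index 3.
Insert 358: h=2, slots 2,3 occupied -> index 4.
Table: [∅, 126, 876, 463, 358, ∅, 271]

3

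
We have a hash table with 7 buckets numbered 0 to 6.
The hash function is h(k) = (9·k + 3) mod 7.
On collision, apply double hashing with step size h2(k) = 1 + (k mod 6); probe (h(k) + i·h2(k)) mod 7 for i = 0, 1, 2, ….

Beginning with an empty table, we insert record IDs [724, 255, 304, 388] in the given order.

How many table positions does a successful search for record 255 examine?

2

724: h=2 => slot 2
255: h=2, h2=4, probe 2,6 => slot 6
304: h=2, h2=5, probe 2,0 => slot 0
388: h=2, h2=5, probe 2,0,5 => slot 5
Table: [304, _, 724, _, _, 388, 255]
Lookup 255: h=2, h2=4, probe 2,6 → found at 6.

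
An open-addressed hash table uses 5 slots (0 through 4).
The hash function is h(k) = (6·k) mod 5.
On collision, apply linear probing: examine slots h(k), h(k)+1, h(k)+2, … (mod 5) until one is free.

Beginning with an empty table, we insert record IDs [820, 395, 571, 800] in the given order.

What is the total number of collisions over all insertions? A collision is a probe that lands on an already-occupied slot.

820 hashes to 0; slot 0 is free → place at 0.
395 hashes to 0; 0 taken → place at 1.
571 hashes to 1; 1 taken → place at 2.
800 hashes to 0; 0,1,2 taken → place at 3.
Table: [820, 395, 571, 800, ∅]

5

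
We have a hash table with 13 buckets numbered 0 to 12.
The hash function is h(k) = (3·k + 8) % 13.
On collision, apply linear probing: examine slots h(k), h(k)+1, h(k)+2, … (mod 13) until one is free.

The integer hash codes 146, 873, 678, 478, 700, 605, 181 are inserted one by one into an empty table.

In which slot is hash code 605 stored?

5

146 hashes to 4; slot 4 is free -> place at 4.
873 hashes to 1; slot 1 is free -> place at 1.
678 hashes to 1; 1 taken -> place at 2.
478 hashes to 12; slot 12 is free -> place at 12.
700 hashes to 2; 2 taken -> place at 3.
605 hashes to 3; 3,4 taken -> place at 5.
181 hashes to 5; 5 taken -> place at 6.
Table: [-, 873, 678, 700, 146, 605, 181, -, -, -, -, -, 478]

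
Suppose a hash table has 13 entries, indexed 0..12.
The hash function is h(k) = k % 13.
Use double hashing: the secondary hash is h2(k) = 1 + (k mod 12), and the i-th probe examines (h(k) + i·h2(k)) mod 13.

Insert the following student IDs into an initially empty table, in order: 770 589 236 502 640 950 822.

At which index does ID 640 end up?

770: h=3 => slot 3
589: h=4 => slot 4
236: h=2 => slot 2
502: h=8 => slot 8
640: h=3, h2=5, probe 3,8,0 => slot 0
950: h=1 => slot 1
822: h=3, h2=7, probe 3,10 => slot 10
Table: [640, 950, 236, 770, 589, ∅, ∅, ∅, 502, ∅, 822, ∅, ∅]

0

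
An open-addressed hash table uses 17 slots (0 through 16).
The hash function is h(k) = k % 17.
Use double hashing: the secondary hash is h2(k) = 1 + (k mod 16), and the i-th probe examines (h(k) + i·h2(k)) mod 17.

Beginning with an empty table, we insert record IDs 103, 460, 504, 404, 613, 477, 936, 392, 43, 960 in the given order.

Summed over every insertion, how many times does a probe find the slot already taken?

103: h=1 => slot 1
460: h=1, h2=13, probe 1,14 => slot 14
504: h=11 => slot 11
404: h=13 => slot 13
613: h=1, h2=6, probe 1,7 => slot 7
477: h=1, h2=14, probe 1,15 => slot 15
936: h=1, h2=9, probe 1,10 => slot 10
392: h=1, h2=9, probe 1,10,2 => slot 2
43: h=9 => slot 9
960: h=8 => slot 8
Table: [—, 103, 392, —, —, —, —, 613, 960, 43, 936, 504, —, 404, 460, 477, —]

6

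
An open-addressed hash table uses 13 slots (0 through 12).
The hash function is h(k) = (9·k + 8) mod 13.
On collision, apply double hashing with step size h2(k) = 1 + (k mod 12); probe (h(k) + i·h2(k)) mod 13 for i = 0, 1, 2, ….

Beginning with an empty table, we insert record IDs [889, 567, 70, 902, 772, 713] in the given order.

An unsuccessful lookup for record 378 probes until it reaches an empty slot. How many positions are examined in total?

889: h=1 => slot 1
567: h=2 => slot 2
70: h=1, h2=11, probe 1,12 => slot 12
902: h=1, h2=3, probe 1,4 => slot 4
772: h=1, h2=5, probe 1,6 => slot 6
713: h=3 => slot 3
Table: [., 889, 567, 713, 902, ., 772, ., ., ., ., ., 70]
Lookup 378: h=4, h2=7, probe 4,11 → slot 11 empty, not found.

2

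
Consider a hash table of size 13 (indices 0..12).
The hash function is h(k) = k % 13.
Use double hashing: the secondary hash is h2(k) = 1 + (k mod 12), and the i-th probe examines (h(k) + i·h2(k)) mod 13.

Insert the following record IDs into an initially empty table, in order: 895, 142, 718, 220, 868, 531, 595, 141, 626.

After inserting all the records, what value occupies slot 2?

895: h=11 => slot 11
142: h=12 => slot 12
718: h=3 => slot 3
220: h=12, h2=5, probe 12,4 => slot 4
868: h=10 => slot 10
531: h=11, h2=4, probe 11,2 => slot 2
595: h=10, h2=8, probe 10,5 => slot 5
141: h=11, h2=10, probe 11,8 => slot 8
626: h=2, h2=3, probe 2,5,8,11,1 => slot 1
Table: [., 626, 531, 718, 220, 595, ., ., 141, ., 868, 895, 142]

531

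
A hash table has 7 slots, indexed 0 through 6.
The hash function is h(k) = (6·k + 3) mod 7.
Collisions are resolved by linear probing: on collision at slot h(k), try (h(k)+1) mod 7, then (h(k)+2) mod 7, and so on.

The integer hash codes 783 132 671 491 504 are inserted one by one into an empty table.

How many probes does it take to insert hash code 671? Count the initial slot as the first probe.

3

783: h=4 => slot 4
132: h=4, probe 4,5 => slot 5
671: h=4, probe 4,5,6 => slot 6
491: h=2 => slot 2
504: h=3 => slot 3
Table: [∅, ∅, 491, 504, 783, 132, 671]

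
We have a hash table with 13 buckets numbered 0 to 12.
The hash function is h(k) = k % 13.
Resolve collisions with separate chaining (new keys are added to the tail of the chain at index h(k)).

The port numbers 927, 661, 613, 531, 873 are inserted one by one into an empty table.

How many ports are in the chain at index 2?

2

927 → bucket 4
661 → bucket 11
613 → bucket 2
531 → bucket 11 (collision)
873 → bucket 2 (collision)
Final buckets:
0: _
1: _
2: 613 -> 873
3: _
4: 927
5: _
6: _
7: _
8: _
9: _
10: _
11: 661 -> 531
12: _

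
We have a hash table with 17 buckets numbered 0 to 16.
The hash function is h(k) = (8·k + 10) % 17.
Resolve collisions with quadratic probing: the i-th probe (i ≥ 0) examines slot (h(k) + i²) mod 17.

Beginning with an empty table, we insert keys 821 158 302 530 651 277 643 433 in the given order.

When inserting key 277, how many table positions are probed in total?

4

Insert 821: h=16, slot 16 empty → index 16.
Insert 158: h=16, slot 16 occupied → index 0.
Insert 302: h=12, slot 12 empty → index 12.
Insert 530: h=0, slot 0 occupied → index 1.
Insert 651: h=16, slots 16,0 occupied → index 3.
Insert 277: h=16, slots 16,0,3 occupied → index 8.
Insert 643: h=3, slot 3 occupied → index 4.
Insert 433: h=6, slot 6 empty → index 6.
Table: [158, 530, -, 651, 643, -, 433, -, 277, -, -, -, 302, -, -, -, 821]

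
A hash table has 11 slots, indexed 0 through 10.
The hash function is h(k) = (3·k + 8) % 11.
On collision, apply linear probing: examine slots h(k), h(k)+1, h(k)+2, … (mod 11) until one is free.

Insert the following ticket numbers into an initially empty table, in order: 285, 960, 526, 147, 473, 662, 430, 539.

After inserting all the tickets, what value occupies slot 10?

539

285 hashes to 5; slot 5 is free -> place at 5.
960 hashes to 6; slot 6 is free -> place at 6.
526 hashes to 2; slot 2 is free -> place at 2.
147 hashes to 9; slot 9 is free -> place at 9.
473 hashes to 8; slot 8 is free -> place at 8.
662 hashes to 3; slot 3 is free -> place at 3.
430 hashes to 0; slot 0 is free -> place at 0.
539 hashes to 8; 8,9 taken -> place at 10.
Table: [430, ., 526, 662, ., 285, 960, ., 473, 147, 539]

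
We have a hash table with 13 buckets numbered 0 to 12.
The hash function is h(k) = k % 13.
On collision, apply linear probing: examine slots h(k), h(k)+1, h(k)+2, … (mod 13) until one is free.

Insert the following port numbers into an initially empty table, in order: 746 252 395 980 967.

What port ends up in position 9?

967

746 hashes to 5; slot 5 is free → place at 5.
252 hashes to 5; 5 taken → place at 6.
395 hashes to 5; 5,6 taken → place at 7.
980 hashes to 5; 5,6,7 taken → place at 8.
967 hashes to 5; 5,6,7,8 taken → place at 9.
Table: [., ., ., ., ., 746, 252, 395, 980, 967, ., ., .]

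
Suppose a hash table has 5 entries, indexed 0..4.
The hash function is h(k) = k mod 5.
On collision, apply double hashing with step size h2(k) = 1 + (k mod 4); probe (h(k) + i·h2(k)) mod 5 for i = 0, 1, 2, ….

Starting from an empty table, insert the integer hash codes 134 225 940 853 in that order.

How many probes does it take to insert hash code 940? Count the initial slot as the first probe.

Insert 134: h=4, slot 4 empty -> index 4.
Insert 225: h=0, slot 0 empty -> index 0.
Insert 940: h=0, h2=1, slot 0 occupied -> index 1.
Insert 853: h=3, slot 3 empty -> index 3.
Table: [225, 940, -, 853, 134]

2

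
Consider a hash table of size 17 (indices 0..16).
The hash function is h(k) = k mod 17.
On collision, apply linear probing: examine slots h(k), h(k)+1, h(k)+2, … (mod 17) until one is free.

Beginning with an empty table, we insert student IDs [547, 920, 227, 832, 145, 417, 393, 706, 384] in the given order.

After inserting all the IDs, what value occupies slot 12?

384

Insert 547: h=3, slot 3 empty => index 3.
Insert 920: h=2, slot 2 empty => index 2.
Insert 227: h=6, slot 6 empty => index 6.
Insert 832: h=16, slot 16 empty => index 16.
Insert 145: h=9, slot 9 empty => index 9.
Insert 417: h=9, slot 9 occupied => index 10.
Insert 393: h=2, slots 2,3 occupied => index 4.
Insert 706: h=9, slots 9,10 occupied => index 11.
Insert 384: h=10, slots 10,11 occupied => index 12.
Table: [-, -, 920, 547, 393, -, 227, -, -, 145, 417, 706, 384, -, -, -, 832]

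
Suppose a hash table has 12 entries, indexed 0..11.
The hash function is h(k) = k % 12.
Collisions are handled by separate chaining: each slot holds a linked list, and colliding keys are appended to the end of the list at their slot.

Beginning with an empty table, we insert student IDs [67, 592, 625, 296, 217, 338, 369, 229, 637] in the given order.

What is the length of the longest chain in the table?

4

Insert 67: h=7, bucket 7 empty -> new chain.
Insert 592: h=4, bucket 4 empty -> new chain.
Insert 625: h=1, bucket 1 empty -> new chain.
Insert 296: h=8, bucket 8 empty -> new chain.
Insert 217: h=1, bucket 1 nonempty -> append to chain.
Insert 338: h=2, bucket 2 empty -> new chain.
Insert 369: h=9, bucket 9 empty -> new chain.
Insert 229: h=1, bucket 1 nonempty -> append to chain.
Insert 637: h=1, bucket 1 nonempty -> append to chain.
Final buckets:
0: ∅
1: 625 -> 217 -> 229 -> 637
2: 338
3: ∅
4: 592
5: ∅
6: ∅
7: 67
8: 296
9: 369
10: ∅
11: ∅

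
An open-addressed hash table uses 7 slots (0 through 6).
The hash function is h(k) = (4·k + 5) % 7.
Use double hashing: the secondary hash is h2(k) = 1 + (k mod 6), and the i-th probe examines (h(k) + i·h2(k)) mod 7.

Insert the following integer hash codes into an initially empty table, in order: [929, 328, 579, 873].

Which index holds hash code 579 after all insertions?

5

Insert 929: h=4, slot 4 empty → index 4.
Insert 328: h=1, slot 1 empty → index 1.
Insert 579: h=4, h2=4, slots 4,1 occupied → index 5.
Insert 873: h=4, h2=4, slots 4,1,5 occupied → index 2.
Table: [—, 328, 873, —, 929, 579, —]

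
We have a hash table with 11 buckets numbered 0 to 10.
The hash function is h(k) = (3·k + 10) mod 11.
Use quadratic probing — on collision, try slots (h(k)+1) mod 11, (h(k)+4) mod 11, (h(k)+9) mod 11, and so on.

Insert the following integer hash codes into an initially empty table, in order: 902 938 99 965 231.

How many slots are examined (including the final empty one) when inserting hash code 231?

Insert 902: h=10, slot 10 empty → index 10.
Insert 938: h=8, slot 8 empty → index 8.
Insert 99: h=10, slot 10 occupied → index 0.
Insert 965: h=1, slot 1 empty → index 1.
Insert 231: h=10, slots 10,0 occupied → index 3.
Table: [99, 965, ∅, 231, ∅, ∅, ∅, ∅, 938, ∅, 902]

3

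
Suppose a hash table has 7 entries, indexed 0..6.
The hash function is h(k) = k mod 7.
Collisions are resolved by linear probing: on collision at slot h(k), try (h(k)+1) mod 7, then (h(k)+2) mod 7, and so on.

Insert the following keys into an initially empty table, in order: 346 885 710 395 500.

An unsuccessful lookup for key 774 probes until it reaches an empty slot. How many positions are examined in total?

Insert 346: h=3, slot 3 empty => index 3.
Insert 885: h=3, slot 3 occupied => index 4.
Insert 710: h=3, slots 3,4 occupied => index 5.
Insert 395: h=3, slots 3,4,5 occupied => index 6.
Insert 500: h=3, slots 3,4,5,6 occupied => index 0.
Table: [500, _, _, 346, 885, 710, 395]
Lookup 774: h=4, probe 4,5,6,0,1 → slot 1 empty, not found.

5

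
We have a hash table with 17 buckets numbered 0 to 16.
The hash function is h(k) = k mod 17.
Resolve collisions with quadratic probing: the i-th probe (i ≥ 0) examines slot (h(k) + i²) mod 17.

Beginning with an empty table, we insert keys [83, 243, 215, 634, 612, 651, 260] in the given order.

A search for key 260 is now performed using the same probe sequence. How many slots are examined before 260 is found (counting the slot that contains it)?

4

Insert 83: h=15, slot 15 empty → index 15.
Insert 243: h=5, slot 5 empty → index 5.
Insert 215: h=11, slot 11 empty → index 11.
Insert 634: h=5, slot 5 occupied → index 6.
Insert 612: h=0, slot 0 empty → index 0.
Insert 651: h=5, slots 5,6 occupied → index 9.
Insert 260: h=5, slots 5,6,9 occupied → index 14.
Table: [612, —, —, —, —, 243, 634, —, —, 651, —, 215, —, —, 260, 83, —]
Lookup 260: h=5, probe 5,6,9,14 → found at 14.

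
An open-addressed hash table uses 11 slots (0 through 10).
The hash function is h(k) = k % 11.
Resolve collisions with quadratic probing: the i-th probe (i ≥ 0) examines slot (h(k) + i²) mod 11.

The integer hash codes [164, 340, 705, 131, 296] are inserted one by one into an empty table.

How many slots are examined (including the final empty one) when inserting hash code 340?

164: h=10 -> slot 10
340: h=10, probe 10,0 -> slot 0
705: h=1 -> slot 1
131: h=10, probe 10,0,3 -> slot 3
296: h=10, probe 10,0,3,8 -> slot 8
Table: [340, 705, -, 131, -, -, -, -, 296, -, 164]

2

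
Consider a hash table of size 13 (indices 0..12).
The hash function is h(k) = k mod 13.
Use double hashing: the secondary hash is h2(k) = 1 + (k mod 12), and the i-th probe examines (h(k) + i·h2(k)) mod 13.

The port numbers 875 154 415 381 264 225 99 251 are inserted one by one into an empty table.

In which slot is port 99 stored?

3

875: h=4 -> slot 4
154: h=11 -> slot 11
415: h=12 -> slot 12
381: h=4, h2=10, probe 4,1 -> slot 1
264: h=4, h2=1, probe 4,5 -> slot 5
225: h=4, h2=10, probe 4,1,11,8 -> slot 8
99: h=8, h2=4, probe 8,12,3 -> slot 3
251: h=4, h2=12, probe 4,3,2 -> slot 2
Table: [—, 381, 251, 99, 875, 264, —, —, 225, —, —, 154, 415]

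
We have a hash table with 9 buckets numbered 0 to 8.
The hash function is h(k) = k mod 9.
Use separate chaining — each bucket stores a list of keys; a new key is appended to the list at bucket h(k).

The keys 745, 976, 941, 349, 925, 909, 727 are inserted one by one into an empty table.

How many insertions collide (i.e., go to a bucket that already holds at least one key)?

3

745 → bucket 7
976 → bucket 4
941 → bucket 5
349 → bucket 7 (collision)
925 → bucket 7 (collision)
909 → bucket 0
727 → bucket 7 (collision)
Final buckets:
0: 909
1: _
2: _
3: _
4: 976
5: 941
6: _
7: 745 -> 349 -> 925 -> 727
8: _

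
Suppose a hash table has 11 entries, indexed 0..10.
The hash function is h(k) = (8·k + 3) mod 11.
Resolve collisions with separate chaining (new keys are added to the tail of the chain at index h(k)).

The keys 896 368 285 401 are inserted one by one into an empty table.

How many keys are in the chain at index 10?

896 -> bucket 10
368 -> bucket 10 (collision)
285 -> bucket 6
401 -> bucket 10 (collision)
Final buckets:
0: _
1: _
2: _
3: _
4: _
5: _
6: 285
7: _
8: _
9: _
10: 896 -> 368 -> 401

3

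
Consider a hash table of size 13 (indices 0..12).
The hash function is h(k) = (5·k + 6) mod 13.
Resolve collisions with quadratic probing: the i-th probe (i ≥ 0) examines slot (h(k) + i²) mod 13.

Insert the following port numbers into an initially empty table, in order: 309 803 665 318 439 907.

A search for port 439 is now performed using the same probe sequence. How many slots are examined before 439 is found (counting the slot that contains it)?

3

Insert 309: h=4, slot 4 empty -> index 4.
Insert 803: h=4, slot 4 occupied -> index 5.
Insert 665: h=3, slot 3 empty -> index 3.
Insert 318: h=10, slot 10 empty -> index 10.
Insert 439: h=4, slots 4,5 occupied -> index 8.
Insert 907: h=4, slots 4,5,8 occupied -> index 0.
Table: [907, _, _, 665, 309, 803, _, _, 439, _, 318, _, _]
Lookup 439: h=4, probe 4,5,8 → found at 8.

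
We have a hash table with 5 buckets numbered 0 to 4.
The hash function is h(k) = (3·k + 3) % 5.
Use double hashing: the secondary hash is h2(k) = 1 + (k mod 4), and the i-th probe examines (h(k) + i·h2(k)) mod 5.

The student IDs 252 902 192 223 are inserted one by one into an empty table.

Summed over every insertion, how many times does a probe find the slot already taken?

Insert 252: h=4, slot 4 empty => index 4.
Insert 902: h=4, h2=3, slot 4 occupied => index 2.
Insert 192: h=4, h2=1, slot 4 occupied => index 0.
Insert 223: h=2, h2=4, slot 2 occupied => index 1.
Table: [192, 223, 902, —, 252]

3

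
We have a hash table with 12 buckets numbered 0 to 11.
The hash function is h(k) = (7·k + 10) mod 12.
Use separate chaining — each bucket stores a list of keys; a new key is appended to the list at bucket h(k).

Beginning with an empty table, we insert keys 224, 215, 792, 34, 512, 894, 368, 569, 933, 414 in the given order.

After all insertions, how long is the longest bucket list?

3

224 → bucket 6
215 → bucket 3
792 → bucket 10
34 → bucket 8
512 → bucket 6 (collision)
894 → bucket 4
368 → bucket 6 (collision)
569 → bucket 9
933 → bucket 1
414 → bucket 4 (collision)
Final buckets:
0: ∅
1: 933
2: ∅
3: 215
4: 894 -> 414
5: ∅
6: 224 -> 512 -> 368
7: ∅
8: 34
9: 569
10: 792
11: ∅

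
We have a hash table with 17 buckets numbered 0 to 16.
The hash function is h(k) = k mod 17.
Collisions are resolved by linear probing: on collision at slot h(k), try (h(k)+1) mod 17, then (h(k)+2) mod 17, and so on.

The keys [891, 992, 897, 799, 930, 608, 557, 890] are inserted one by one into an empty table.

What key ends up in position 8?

891 hashes to 7; slot 7 is free → place at 7.
992 hashes to 6; slot 6 is free → place at 6.
897 hashes to 13; slot 13 is free → place at 13.
799 hashes to 0; slot 0 is free → place at 0.
930 hashes to 12; slot 12 is free → place at 12.
608 hashes to 13; 13 taken → place at 14.
557 hashes to 13; 13,14 taken → place at 15.
890 hashes to 6; 6,7 taken → place at 8.
Table: [799, -, -, -, -, -, 992, 891, 890, -, -, -, 930, 897, 608, 557, -]

890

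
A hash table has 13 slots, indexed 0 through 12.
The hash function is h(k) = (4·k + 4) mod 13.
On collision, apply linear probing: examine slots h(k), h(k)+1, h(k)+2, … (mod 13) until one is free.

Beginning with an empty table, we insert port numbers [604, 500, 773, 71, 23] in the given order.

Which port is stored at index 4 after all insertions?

773

Insert 604: h=2, slot 2 empty -> index 2.
Insert 500: h=2, slot 2 occupied -> index 3.
Insert 773: h=2, slots 2,3 occupied -> index 4.
Insert 71: h=2, slots 2,3,4 occupied -> index 5.
Insert 23: h=5, slot 5 occupied -> index 6.
Table: [-, -, 604, 500, 773, 71, 23, -, -, -, -, -, -]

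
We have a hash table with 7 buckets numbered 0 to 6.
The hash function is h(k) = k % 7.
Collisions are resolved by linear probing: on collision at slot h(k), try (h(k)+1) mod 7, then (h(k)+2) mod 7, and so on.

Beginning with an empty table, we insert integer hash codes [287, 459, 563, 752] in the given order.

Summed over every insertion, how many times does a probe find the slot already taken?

287 hashes to 0; slot 0 is free → place at 0.
459 hashes to 4; slot 4 is free → place at 4.
563 hashes to 3; slot 3 is free → place at 3.
752 hashes to 3; 3,4 taken → place at 5.
Table: [287, ∅, ∅, 563, 459, 752, ∅]

2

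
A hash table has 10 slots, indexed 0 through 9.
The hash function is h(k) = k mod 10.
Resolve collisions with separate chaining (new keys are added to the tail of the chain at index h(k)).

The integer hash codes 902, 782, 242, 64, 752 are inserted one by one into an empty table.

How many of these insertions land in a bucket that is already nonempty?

3

Insert 902: h=2, bucket 2 empty -> new chain.
Insert 782: h=2, bucket 2 nonempty -> append to chain.
Insert 242: h=2, bucket 2 nonempty -> append to chain.
Insert 64: h=4, bucket 4 empty -> new chain.
Insert 752: h=2, bucket 2 nonempty -> append to chain.
Final buckets:
0: —
1: —
2: 902 -> 782 -> 242 -> 752
3: —
4: 64
5: —
6: —
7: —
8: —
9: —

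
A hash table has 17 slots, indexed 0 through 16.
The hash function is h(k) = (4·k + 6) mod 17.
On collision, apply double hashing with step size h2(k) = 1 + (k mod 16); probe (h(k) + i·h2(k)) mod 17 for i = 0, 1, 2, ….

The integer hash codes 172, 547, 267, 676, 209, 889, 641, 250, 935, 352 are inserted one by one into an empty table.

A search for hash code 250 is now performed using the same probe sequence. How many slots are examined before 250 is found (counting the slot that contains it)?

3

172 hashes to 14; slot 14 is free -> place at 14.
547 hashes to 1; slot 1 is free -> place at 1.
267 hashes to 3; slot 3 is free -> place at 3.
676 hashes to 7; slot 7 is free -> place at 7.
209 hashes to 9; slot 9 is free -> place at 9.
889 hashes to 9, h2=10; 9 taken -> place at 2.
641 hashes to 3, h2=2; 3 taken -> place at 5.
250 hashes to 3, h2=11; 3,14 taken -> place at 8.
935 hashes to 6; slot 6 is free -> place at 6.
352 hashes to 3, h2=1; 3 taken -> place at 4.
Table: [—, 547, 889, 267, 352, 641, 935, 676, 250, 209, —, —, —, —, 172, —, —]
Lookup 250: h=3, h2=11, probe 3,14,8 → found at 8.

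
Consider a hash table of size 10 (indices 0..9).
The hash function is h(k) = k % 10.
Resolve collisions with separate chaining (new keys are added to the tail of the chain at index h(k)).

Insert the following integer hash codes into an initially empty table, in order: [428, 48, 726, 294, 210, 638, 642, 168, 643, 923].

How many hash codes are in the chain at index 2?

1

Insert 428: h=8, bucket 8 empty → new chain.
Insert 48: h=8, bucket 8 nonempty → append to chain.
Insert 726: h=6, bucket 6 empty → new chain.
Insert 294: h=4, bucket 4 empty → new chain.
Insert 210: h=0, bucket 0 empty → new chain.
Insert 638: h=8, bucket 8 nonempty → append to chain.
Insert 642: h=2, bucket 2 empty → new chain.
Insert 168: h=8, bucket 8 nonempty → append to chain.
Insert 643: h=3, bucket 3 empty → new chain.
Insert 923: h=3, bucket 3 nonempty → append to chain.
Final buckets:
0: 210
1: -
2: 642
3: 643 -> 923
4: 294
5: -
6: 726
7: -
8: 428 -> 48 -> 638 -> 168
9: -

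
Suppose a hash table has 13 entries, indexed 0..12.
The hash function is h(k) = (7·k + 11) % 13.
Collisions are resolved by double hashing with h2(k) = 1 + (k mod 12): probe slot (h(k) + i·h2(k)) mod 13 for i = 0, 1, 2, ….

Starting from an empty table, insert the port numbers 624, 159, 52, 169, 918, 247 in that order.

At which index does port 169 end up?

0

624 hashes to 11; slot 11 is free → place at 11.
159 hashes to 6; slot 6 is free → place at 6.
52 hashes to 11, h2=5; 11 taken → place at 3.
169 hashes to 11, h2=2; 11 taken → place at 0.
918 hashes to 2; slot 2 is free → place at 2.
247 hashes to 11, h2=8; 11,6 taken → place at 1.
Table: [169, 247, 918, 52, ∅, ∅, 159, ∅, ∅, ∅, ∅, 624, ∅]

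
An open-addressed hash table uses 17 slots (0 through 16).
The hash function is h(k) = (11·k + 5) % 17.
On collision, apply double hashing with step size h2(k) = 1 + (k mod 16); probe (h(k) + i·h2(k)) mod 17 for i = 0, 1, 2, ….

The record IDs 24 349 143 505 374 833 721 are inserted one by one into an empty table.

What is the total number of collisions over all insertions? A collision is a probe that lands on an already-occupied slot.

24 hashes to 14; slot 14 is free → place at 14.
349 hashes to 2; slot 2 is free → place at 2.
143 hashes to 14, h2=16; 14 taken → place at 13.
505 hashes to 1; slot 1 is free → place at 1.
374 hashes to 5; slot 5 is free → place at 5.
833 hashes to 5, h2=2; 5 taken → place at 7.
721 hashes to 14, h2=2; 14 taken → place at 16.
Table: [∅, 505, 349, ∅, ∅, 374, ∅, 833, ∅, ∅, ∅, ∅, ∅, 143, 24, ∅, 721]

3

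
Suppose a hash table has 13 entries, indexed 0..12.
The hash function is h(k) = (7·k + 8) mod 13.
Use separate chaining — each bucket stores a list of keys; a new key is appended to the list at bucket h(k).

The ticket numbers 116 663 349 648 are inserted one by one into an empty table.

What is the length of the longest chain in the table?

Insert 116: h=1, bucket 1 empty -> new chain.
Insert 663: h=8, bucket 8 empty -> new chain.
Insert 349: h=7, bucket 7 empty -> new chain.
Insert 648: h=7, bucket 7 nonempty -> append to chain.
Final buckets:
0: —
1: 116
2: —
3: —
4: —
5: —
6: —
7: 349 -> 648
8: 663
9: —
10: —
11: —
12: —

2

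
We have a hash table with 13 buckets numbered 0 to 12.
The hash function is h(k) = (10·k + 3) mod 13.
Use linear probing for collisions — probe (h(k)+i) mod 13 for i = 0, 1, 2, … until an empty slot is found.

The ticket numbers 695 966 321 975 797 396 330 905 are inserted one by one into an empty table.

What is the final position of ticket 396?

12

Insert 695: h=11, slot 11 empty -> index 11.
Insert 966: h=4, slot 4 empty -> index 4.
Insert 321: h=2, slot 2 empty -> index 2.
Insert 975: h=3, slot 3 empty -> index 3.
Insert 797: h=4, slot 4 occupied -> index 5.
Insert 396: h=11, slot 11 occupied -> index 12.
Insert 330: h=1, slot 1 empty -> index 1.
Insert 905: h=5, slot 5 occupied -> index 6.
Table: [-, 330, 321, 975, 966, 797, 905, -, -, -, -, 695, 396]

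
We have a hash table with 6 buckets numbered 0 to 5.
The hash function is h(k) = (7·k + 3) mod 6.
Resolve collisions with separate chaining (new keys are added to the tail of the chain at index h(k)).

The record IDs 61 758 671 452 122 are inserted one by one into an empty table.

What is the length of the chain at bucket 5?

3

61 -> bucket 4
758 -> bucket 5
671 -> bucket 2
452 -> bucket 5 (collision)
122 -> bucket 5 (collision)
Final buckets:
0: ∅
1: ∅
2: 671
3: ∅
4: 61
5: 758 -> 452 -> 122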